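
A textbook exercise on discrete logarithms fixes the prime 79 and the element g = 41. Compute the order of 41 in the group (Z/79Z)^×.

26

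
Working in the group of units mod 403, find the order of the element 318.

ord(318) | φ(403) = φ(13·31) = (13−1)·(31−1) = 12·30 = 360 = 2^3 · 3^2 · 5.
Divisors of 360: 1, 2, 3, 4, 5, 6, 8, 9, 10, 12, 15, 18, 20, 24, 30, 36, 40, 45, 60, 72, 90, 120, 180, 360.
Test each divisor d:
318^1 ≡ 318 (mod 403)
318^2 ≡ 374 (mod 403)
318^3 ≡ 47 (mod 403)
318^4 ≡ 35 (mod 403)
318^5 ≡ 249 (mod 403)
318^6 ≡ 194 (mod 403)
318^8 ≡ 16 (mod 403)
318^9 ≡ 252 (mod 403)
318^10 ≡ 342 (mod 403)
318^12 ≡ 157 (mod 403)
318^15 ≡ 125 (mod 403)
318^18 ≡ 233 (mod 403)
318^20 ≡ 94 (mod 403)
318^24 ≡ 66 (mod 403)
318^30 ≡ 311 (mod 403)
318^36 ≡ 287 (mod 403)
318^40 ≡ 373 (mod 403)
318^45 ≡ 187 (mod 403)
318^60 ≡ 1 (mod 403) ✓
The smallest such exponent is 60, so the order of 318 is 60.

60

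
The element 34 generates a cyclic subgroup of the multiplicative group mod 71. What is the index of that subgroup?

5

By Lagrange's theorem, ord_71(34) divides φ(71) = 71 − 1 = 70 = 2 · 5 · 7.
Divisors of 70: 1, 2, 5, 7, 10, 14, 35, 70.
Evaluate successive powers at the divisors of 70:
34^1 ≡ 34
34^2 ≡ 20
34^5 ≡ 39
34^7 ≡ 70
34^10 ≡ 30
34^14 ≡ 1
So ord_71(34) = 14, hence |⟨34⟩| = 14.
The index is φ(71) / ord(34) = 70 / 14 = 5.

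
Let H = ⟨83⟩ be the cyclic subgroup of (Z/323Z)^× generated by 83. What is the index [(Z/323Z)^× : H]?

12

Since 83 ∈ (Z/323Z)^×, its order divides φ(323) = φ(17·19) = (17−1)·(19−1) = 16·18 = 288 = 2^5 · 3^2.
Divisors of 288: 1, 2, 3, 4, 6, 8, 9, 12, 16, 18, 24, 32, 36, 48, 72, 96, 144, 288.
Evaluate successive powers at the divisors of 288:
83^1 ≡ 83 (mod 323)
83^2 ≡ 106 (mod 323)
83^3 ≡ 77 (mod 323)
83^4 ≡ 254 (mod 323)
83^6 ≡ 115 (mod 323)
83^8 ≡ 239 (mod 323)
83^9 ≡ 134 (mod 323)
83^12 ≡ 305 (mod 323)
83^16 ≡ 273 (mod 323)
83^18 ≡ 191 (mod 323)
83^24 ≡ 1 (mod 323) ✓
So ord_323(83) = 24, hence |⟨83⟩| = 24.
The index is φ(323) / ord(83) = 288 / 24 = 12.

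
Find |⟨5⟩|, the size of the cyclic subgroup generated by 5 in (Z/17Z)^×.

Since 5 ∈ (Z/17Z)^×, its order divides φ(17) = 17 − 1 = 16 = 2^4.
Divisors of 16: 1, 2, 4, 8, 16.
Compute 5^d (mod 17) for the divisors d until we hit 1:
5^1 ≡ 5 (mod 17)
5^2 ≡ 8 (mod 17)
5^4 ≡ 13 (mod 17)
5^8 ≡ 16 (mod 17)
5^16 ≡ 1 (mod 17) ✓
Therefore the multiplicative order of 5 modulo 17 is 16.

16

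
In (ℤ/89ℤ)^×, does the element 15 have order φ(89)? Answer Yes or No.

Yes

φ(89) = 89 − 1 = 88 = 2^3 · 11.
An element g generates (Z/89Z)^× iff g^(88/q) ≢ 1 (mod 89) for each prime q ∈ {2, 11}.
15^44 ≡ 88 (mod 89)  [q = 2: ≢ 1 ✓]
15^8 ≡ 78 (mod 89)  [q = 11: ≢ 1 ✓]
Every test exponent gives a nontrivial residue, hence 15 generates the full group.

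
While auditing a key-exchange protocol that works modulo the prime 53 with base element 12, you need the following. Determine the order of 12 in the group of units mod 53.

52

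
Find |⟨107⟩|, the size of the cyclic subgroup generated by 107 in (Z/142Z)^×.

35

Since 107 ∈ (Z/142Z)^×, its order divides φ(142) = φ(2)·φ(71) = 1·70 = 70 = 2 · 5 · 7.
Divisors of 70: 1, 2, 5, 7, 10, 14, 35, 70.
Test each divisor d:
107^1 ≡ 107 (mod 142)
107^2 ≡ 89 (mod 142)
107^5 ≡ 91 (mod 142)
107^7 ≡ 5 (mod 142)
107^10 ≡ 45 (mod 142)
107^14 ≡ 25 (mod 142)
107^35 ≡ 1 (mod 142) ✓
The smallest such exponent is 35, so the order of 107 is 35.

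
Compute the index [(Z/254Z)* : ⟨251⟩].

2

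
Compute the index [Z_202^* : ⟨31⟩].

4

The order of 31 must divide φ(202) = φ(2)·φ(101) = 1·100 = 100 = 2^2 · 5^2.
Divisors of 100: 1, 2, 4, 5, 10, 20, 25, 50, 100.
Check 31^d mod 202 for each divisor in increasing order:
31^1 ≡ 31
31^2 ≡ 153
31^4 ≡ 179
31^5 ≡ 95
31^10 ≡ 137
31^20 ≡ 185
31^25 ≡ 1
So ord_202(31) = 25, hence |⟨31⟩| = 25.
[(Z/202Z)^× : ⟨31⟩] = 100/25 = 4.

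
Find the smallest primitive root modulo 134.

φ(134) = φ(2)·φ(67) = 1·66 = 66 = 2 · 3 · 11.
Test candidates g = 2, 3, … against the prime factors q ∈ {2, 3, 11} of φ(134): g is a generator iff g^(66/q) ≢ 1 for every such q.
g = 2: gcd(2, 134) = 2 > 1, not a unit — skip.
g = 3: 3^33 ≡ 133; 3^22 ≡ 1 — hits 1, so not a primitive root.
g = 4: gcd(4, 134) = 2 > 1, not a unit — skip.
g = 5: 5^33 ≡ 133; 5^22 ≡ 1 — hits 1, so not a primitive root.
g = 6: gcd(6, 134) = 2 > 1, not a unit — skip.
g = 7: 7^33 ≡ 133; 7^22 ≡ 29; 7^6 ≡ 131 — none is 1, so 7 is a primitive root.
So 7 is the smallest generator of (Z/134Z)^×.

7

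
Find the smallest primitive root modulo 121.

φ(121) = φ(11^2) = 11·(11−1) = 110 = 2 · 5 · 11.
g is a primitive root iff g^(110/q) ≢ 1 (mod 121) for each prime q ∈ {2, 5, 11}.
g = 2: 2^55 ≡ 120; 2^22 ≡ 81; 2^10 ≡ 56 — none is 1, so 2 is a primitive root.
So 2 is the smallest generator of (Z/121Z)^×.

2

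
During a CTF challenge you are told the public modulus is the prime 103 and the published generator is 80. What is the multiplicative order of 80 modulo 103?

ord(80) | φ(103) = 103 − 1 = 102 = 2 · 3 · 17.
Divisors of 102: 1, 2, 3, 6, 17, 34, 51, 102.
Evaluate successive powers at the divisors of 102:
80^1 ≡ 80
80^2 ≡ 14
80^3 ≡ 90
80^6 ≡ 66
80^17 ≡ 102
80^34 ≡ 1
The smallest such exponent is 34, so the order of 80 is 34.

34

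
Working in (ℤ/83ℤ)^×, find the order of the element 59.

41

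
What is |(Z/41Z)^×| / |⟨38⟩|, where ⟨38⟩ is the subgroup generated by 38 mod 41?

5

The order of 38 must divide φ(41) = 41 − 1 = 40 = 2^3 · 5.
Divisors of 40: 1, 2, 4, 5, 8, 10, 20, 40.
Test each divisor d:
38^1 ≡ 38
38^2 ≡ 9
38^4 ≡ 40
38^5 ≡ 3
38^8 ≡ 1
So ord_41(38) = 8, hence |⟨38⟩| = 8.
[(Z/41Z)^× : ⟨38⟩] = 40/8 = 5.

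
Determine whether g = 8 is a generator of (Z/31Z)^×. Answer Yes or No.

φ(31) = 31 − 1 = 30 = 2 · 3 · 5.
Test 8^(30/q) mod 31 for each prime factor q of 30:
8^15 ≡ 1 (mod 31)  [q = 2: ≡ 1 ✗]
8^10 ≡ 1 (mod 31)  [q = 3: ≡ 1 ✗]
8^6 ≡ 8 (mod 31)  [q = 5: ≢ 1 ✓]
8^15 ≡ 1 shows ord(8) | 15, strictly less than φ(31); not a primitive root.

No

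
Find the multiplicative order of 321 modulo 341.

Since 321 ∈ (Z/341Z)^×, its order divides φ(341) = φ(11·31) = (11−1)·(31−1) = 10·30 = 300 = 2^2 · 3 · 5^2.
Divisors of 300: 1, 2, 3, 4, 5, 6, 10, 12, 15, 20, 25, 30, 50, 60, 75, 100, 150, 300.
Check 321^d mod 341 for each divisor in increasing order:
321^1 ≡ 321 (mod 341)
321^2 ≡ 59 (mod 341)
321^3 ≡ 184 (mod 341)
321^4 ≡ 71 (mod 341)
321^5 ≡ 285 (mod 341)
321^6 ≡ 97 (mod 341)
321^10 ≡ 67 (mod 341)
321^12 ≡ 202 (mod 341)
321^15 ≡ 340 (mod 341)
321^20 ≡ 56 (mod 341)
321^25 ≡ 274 (mod 341)
321^30 ≡ 1 (mod 341) ✓
The smallest such exponent is 30, so the order of 321 is 30.

30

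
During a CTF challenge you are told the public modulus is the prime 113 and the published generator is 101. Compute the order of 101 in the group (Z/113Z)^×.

Since 101 ∈ (Z/113Z)^×, its order divides φ(113) = 113 − 1 = 112 = 2^4 · 7.
Divisors of 112: 1, 2, 4, 7, 8, 14, 16, 28, 56, 112.
Test each divisor d:
101^1 ≡ 101 (mod 113)
101^2 ≡ 31 (mod 113)
101^4 ≡ 57 (mod 113)
101^7 ≡ 40 (mod 113)
101^8 ≡ 85 (mod 113)
101^14 ≡ 18 (mod 113)
101^16 ≡ 106 (mod 113)
101^28 ≡ 98 (mod 113)
101^56 ≡ 112 (mod 113)
101^112 ≡ 1 (mod 113) ✓
So ord_113(101) = 112.

112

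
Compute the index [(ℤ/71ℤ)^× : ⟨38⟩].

2

By Lagrange's theorem, ord_71(38) divides φ(71) = 71 − 1 = 70 = 2 · 5 · 7.
Divisors of 70: 1, 2, 5, 7, 10, 14, 35, 70.
Test each divisor d:
38^1 ≡ 38
38^2 ≡ 24
38^5 ≡ 20
38^7 ≡ 54
38^10 ≡ 45
38^14 ≡ 5
38^35 ≡ 1
So ord_71(38) = 35, hence |⟨38⟩| = 35.
The index is φ(71) / ord(38) = 70 / 35 = 2.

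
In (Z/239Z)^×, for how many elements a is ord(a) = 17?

16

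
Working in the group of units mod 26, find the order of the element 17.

6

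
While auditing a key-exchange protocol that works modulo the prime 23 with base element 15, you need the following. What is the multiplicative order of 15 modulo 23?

22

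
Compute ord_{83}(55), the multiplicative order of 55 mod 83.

82

By Lagrange's theorem, ord_83(55) divides φ(83) = 83 − 1 = 82 = 2 · 41.
Divisors of 82: 1, 2, 41, 82.
Evaluate successive powers at the divisors of 82:
55^1 ≡ 55
55^2 ≡ 37
55^41 ≡ 82
55^82 ≡ 1
Hence ord(55) = 82.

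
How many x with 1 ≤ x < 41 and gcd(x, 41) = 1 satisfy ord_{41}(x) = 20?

8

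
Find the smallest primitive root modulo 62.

3

φ(62) = φ(2)·φ(31) = 1·30 = 30 = 2 · 3 · 5.
Test candidates g = 2, 3, … against the prime factors q ∈ {2, 3, 5} of φ(62): g is a generator iff g^(30/q) ≢ 1 for every such q.
g = 2: gcd(2, 62) = 2 > 1, not a unit — skip.
g = 3: 3^15 ≡ 61; 3^10 ≡ 25; 3^6 ≡ 47 — none is 1, so 3 is a primitive root.
So 3 is the smallest generator of (Z/62Z)^×.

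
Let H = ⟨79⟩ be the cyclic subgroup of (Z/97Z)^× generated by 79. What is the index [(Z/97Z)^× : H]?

6

ord(79) | φ(97) = 97 − 1 = 96 = 2^5 · 3.
Divisors of 96: 1, 2, 3, 4, 6, 8, 12, 16, 24, 32, 48, 96.
Evaluate successive powers at the divisors of 96:
79^1 ≡ 79 (mod 97)
79^2 ≡ 33 (mod 97)
79^3 ≡ 85 (mod 97)
79^4 ≡ 22 (mod 97)
79^6 ≡ 47 (mod 97)
79^8 ≡ 96 (mod 97)
79^12 ≡ 75 (mod 97)
79^16 ≡ 1 (mod 97) ✓
So ord_97(79) = 16, hence |⟨79⟩| = 16.
Index = |(Z/97Z)^×| / |⟨79⟩| = 96 / 16 = 6.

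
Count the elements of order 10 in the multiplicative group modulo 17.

0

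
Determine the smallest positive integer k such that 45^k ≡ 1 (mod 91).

By Lagrange's theorem, ord_91(45) divides φ(91) = φ(7·13) = (7−1)·(13−1) = 6·12 = 72 = 2^3 · 3^2.
Divisors of 72: 1, 2, 3, 4, 6, 8, 9, 12, 18, 24, 36, 72.
Check 45^d mod 91 for each divisor in increasing order:
45^1 ≡ 45 (mod 91)
45^2 ≡ 23 (mod 91)
45^3 ≡ 34 (mod 91)
45^4 ≡ 74 (mod 91)
45^6 ≡ 64 (mod 91)
45^8 ≡ 16 (mod 91)
45^9 ≡ 83 (mod 91)
45^12 ≡ 1 (mod 91) ✓
The smallest such exponent is 12, so the order of 45 is 12.

12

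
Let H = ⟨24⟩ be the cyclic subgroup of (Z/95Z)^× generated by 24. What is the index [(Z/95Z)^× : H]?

4

Since 24 ∈ (Z/95Z)^×, its order divides φ(95) = φ(5·19) = (5−1)·(19−1) = 4·18 = 72 = 2^3 · 3^2.
Divisors of 72: 1, 2, 3, 4, 6, 8, 9, 12, 18, 24, 36, 72.
Compute 24^d (mod 95) for the divisors d until we hit 1:
24^1 ≡ 24
24^2 ≡ 6
24^3 ≡ 49
24^4 ≡ 36
24^6 ≡ 26
24^8 ≡ 61
24^9 ≡ 39
24^12 ≡ 11
24^18 ≡ 1
Thus |⟨24⟩| = ord(24) = 18.
[(Z/95Z)^× : ⟨24⟩] = 72/18 = 4.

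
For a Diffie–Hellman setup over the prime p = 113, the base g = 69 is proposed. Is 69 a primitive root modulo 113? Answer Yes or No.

φ(113) = 113 − 1 = 112 = 2^4 · 7.
Test 69^(112/q) mod 113 for each prime factor q of 112:
69^56 ≡ 1 (mod 113)  [q = 2: ≡ 1 ✗]
69^16 ≡ 1 (mod 113)  [q = 7: ≡ 1 ✗]
69^56 ≡ 1 shows ord(69) | 56, strictly less than φ(113); not a primitive root.

No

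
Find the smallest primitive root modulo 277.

φ(277) = 277 − 1 = 276 = 2^2 · 3 · 23.
Test candidates g = 2, 3, … against the prime factors q ∈ {2, 3, 23} of φ(277): g is a generator iff g^(276/q) ≢ 1 for every such q.
g = 2: 2^138 ≡ 276; 2^92 ≡ 1 — hits 1, so not a primitive root.
g = 3: 3^138 ≡ 1 — hits 1, so not a primitive root.
g = 4: 4^138 ≡ 1 — hits 1, so not a primitive root.
g = 5: 5^138 ≡ 276; 5^92 ≡ 116; 5^12 ≡ 27 — none is 1, so 5 is a primitive root.
Hence the least primitive root of 277 is 5.

5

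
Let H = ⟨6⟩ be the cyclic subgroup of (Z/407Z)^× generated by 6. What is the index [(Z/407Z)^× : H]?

18

Since 6 ∈ (Z/407Z)^×, its order divides φ(407) = φ(11·37) = (11−1)·(37−1) = 10·36 = 360 = 2^3 · 3^2 · 5.
Divisors of 360: 1, 2, 3, 4, 5, 6, 8, 9, 10, 12, 15, 18, 20, 24, 30, 36, 40, 45, 60, 72, 90, 120, 180, 360.
Evaluate successive powers at the divisors of 360:
6^1 ≡ 6
6^2 ≡ 36
6^3 ≡ 216
6^4 ≡ 75
6^5 ≡ 43
6^6 ≡ 258
6^8 ≡ 334
6^9 ≡ 376
6^10 ≡ 221
6^12 ≡ 223
6^15 ≡ 142
6^18 ≡ 147
6^20 ≡ 1
The order of 6 is 20, so the subgroup it generates has 20 elements.
The index is φ(407) / ord(6) = 360 / 20 = 18.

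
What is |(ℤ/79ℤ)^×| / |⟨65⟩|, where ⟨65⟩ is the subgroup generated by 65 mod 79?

6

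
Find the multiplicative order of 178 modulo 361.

ord(178) | φ(361) = φ(19^2) = 19·(19−1) = 342 = 2 · 3^2 · 19.
Divisors of 342: 1, 2, 3, 6, 9, 18, 19, 38, 57, 114, 171, 342.
Evaluate successive powers at the divisors of 342:
178^1 ≡ 178 (mod 361)
178^2 ≡ 277 (mod 361)
178^3 ≡ 210 (mod 361)
178^6 ≡ 58 (mod 361)
178^9 ≡ 267 (mod 361)
178^18 ≡ 172 (mod 361)
178^19 ≡ 292 (mod 361)
178^38 ≡ 68 (mod 361)
178^57 ≡ 1 (mod 361) ✓
The smallest such exponent is 57, so the order of 178 is 57.

57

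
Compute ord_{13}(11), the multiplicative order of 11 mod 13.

12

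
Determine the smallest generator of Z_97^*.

5

φ(97) = 97 − 1 = 96 = 2^5 · 3.
g is a primitive root iff g^(96/q) ≢ 1 (mod 97) for each prime q ∈ {2, 3}.
g = 2: 2^48 ≡ 1 — hits 1, so not a primitive root.
g = 3: 3^48 ≡ 1 — hits 1, so not a primitive root.
g = 4: 4^48 ≡ 1 — hits 1, so not a primitive root.
g = 5: 5^48 ≡ 96; 5^32 ≡ 35 — none is 1, so 5 is a primitive root.
The smallest primitive root modulo 97 is 5.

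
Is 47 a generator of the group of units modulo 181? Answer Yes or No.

φ(181) = 181 − 1 = 180 = 2^2 · 3^2 · 5.
It suffices to check that the order of 47 is not a proper divisor of 180: compute 47^(180/q) for q ∈ {2, 3, 5}.
47^90 ≡ 180 (mod 181)  [q = 2: ≢ 1 ✓]
47^60 ≡ 48 (mod 181)  [q = 3: ≢ 1 ✓]
47^36 ≡ 125 (mod 181)  [q = 5: ≢ 1 ✓]
All checks pass, so 47 has order 180 and is a primitive root modulo 181.

Yes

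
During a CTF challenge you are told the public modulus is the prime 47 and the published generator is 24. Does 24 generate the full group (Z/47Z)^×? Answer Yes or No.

φ(47) = 47 − 1 = 46 = 2 · 23.
An element g generates (Z/47Z)^× iff g^(46/q) ≢ 1 (mod 47) for each prime q ∈ {2, 23}.
24^23 ≡ 1 (mod 47)  [q = 2: ≡ 1 ✗]
24^2 ≡ 12 (mod 47)  [q = 23: ≢ 1 ✓]
The check at q = 2 fails, so 24 generates a proper subgroup.

No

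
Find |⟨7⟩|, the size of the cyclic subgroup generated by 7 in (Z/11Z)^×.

ord(7) | φ(11) = 11 − 1 = 10 = 2 · 5.
Divisors of 10: 1, 2, 5, 10.
Check 7^d mod 11 for each divisor in increasing order:
7^1 ≡ 7
7^2 ≡ 5
7^5 ≡ 10
7^10 ≡ 1
Therefore the multiplicative order of 7 modulo 11 is 10.

10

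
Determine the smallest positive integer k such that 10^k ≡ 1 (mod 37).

ord(10) | φ(37) = 37 − 1 = 36 = 2^2 · 3^2.
Divisors of 36: 1, 2, 3, 4, 6, 9, 12, 18, 36.
Compute 10^d (mod 37) for the divisors d until we hit 1:
10^1 ≡ 10 (mod 37)
10^2 ≡ 26 (mod 37)
10^3 ≡ 1 (mod 37) ✓
The smallest such exponent is 3, so the order of 10 is 3.

3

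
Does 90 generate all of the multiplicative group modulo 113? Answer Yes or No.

φ(113) = 113 − 1 = 112 = 2^4 · 7.
90 is a primitive root mod 113 iff 90^(φ(113)/q) ≢ 1 for every prime q | φ(113), i.e. q ∈ {2, 7}.
90^56 ≡ 112 (mod 113)  [q = 2: ≢ 1 ✓]
90^16 ≡ 30 (mod 113)  [q = 7: ≢ 1 ✓]
All checks pass, so 90 has order 112 and is a primitive root modulo 113.

Yes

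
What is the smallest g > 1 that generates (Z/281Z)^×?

3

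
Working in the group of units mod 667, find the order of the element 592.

Since 592 ∈ (Z/667Z)^×, its order divides φ(667) = φ(23·29) = (23−1)·(29−1) = 22·28 = 616 = 2^3 · 7 · 11.
Divisors of 616: 1, 2, 4, 7, 8, 11, 14, 22, 28, 44, 56, 77, 88, 154, 308, 616.
Evaluate successive powers at the divisors of 616:
592^1 ≡ 592 (mod 667)
592^2 ≡ 289 (mod 667)
592^4 ≡ 146 (mod 667)
592^7 ≡ 365 (mod 667)
592^8 ≡ 639 (mod 667)
592^11 ≡ 597 (mod 667)
592^14 ≡ 492 (mod 667)
592^22 ≡ 231 (mod 667)
592^28 ≡ 610 (mod 667)
592^44 ≡ 1 (mod 667) ✓
So ord_667(592) = 44.

44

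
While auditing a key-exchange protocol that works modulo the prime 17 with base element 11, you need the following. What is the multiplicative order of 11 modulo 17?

16

By Lagrange's theorem, ord_17(11) divides φ(17) = 17 − 1 = 16 = 2^4.
Divisors of 16: 1, 2, 4, 8, 16.
Test each divisor d:
11^1 ≡ 11 (mod 17)
11^2 ≡ 2 (mod 17)
11^4 ≡ 4 (mod 17)
11^8 ≡ 16 (mod 17)
11^16 ≡ 1 (mod 17) ✓
Hence ord(11) = 16.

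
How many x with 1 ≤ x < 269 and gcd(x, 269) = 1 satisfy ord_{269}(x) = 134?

66

φ(269) = 269 − 1 = 268 = 2^2 · 67.
Since (Z/269Z)^× is cyclic of order 268, the number of elements of order d is φ(d) when d | 268 and 0 otherwise.
134 = 2 · 67 divides 268, and φ(134) = 66.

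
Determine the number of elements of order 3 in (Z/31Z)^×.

φ(31) = 31 − 1 = 30 = 2 · 3 · 5.
Since (Z/31Z)^× is cyclic of order 30, the number of elements of order d is φ(d) when d | 30 and 0 otherwise.
3 | 30, and φ(3) = 3 − 1 = 2.

2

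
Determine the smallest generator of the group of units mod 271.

φ(271) = 271 − 1 = 270 = 2 · 3^3 · 5.
Test candidates g = 2, 3, … against the prime factors q ∈ {2, 3, 5} of φ(271): g is a generator iff g^(270/q) ≢ 1 for every such q.
g = 2: 2^135 ≡ 1 — hits 1, so not a primitive root.
g = 3: 3^135 ≡ 270; 3^90 ≡ 1 — hits 1, so not a primitive root.
g = 4: 4^135 ≡ 1 — hits 1, so not a primitive root.
g = 5: 5^135 ≡ 1 — hits 1, so not a primitive root.
g = 6: 6^135 ≡ 270; 6^90 ≡ 242; 6^54 ≡ 10 — none is 1, so 6 is a primitive root.
The smallest primitive root modulo 271 is 6.

6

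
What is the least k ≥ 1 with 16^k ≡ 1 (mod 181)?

45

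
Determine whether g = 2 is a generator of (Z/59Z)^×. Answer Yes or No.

Yes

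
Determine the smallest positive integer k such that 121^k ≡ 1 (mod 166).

Since 121 ∈ (Z/166Z)^×, its order divides φ(166) = φ(2)·φ(83) = 1·82 = 82 = 2 · 41.
Divisors of 82: 1, 2, 41, 82.
Test each divisor d:
121^1 ≡ 121 (mod 166)
121^2 ≡ 33 (mod 166)
121^41 ≡ 1 (mod 166) ✓
Hence ord(121) = 41.

41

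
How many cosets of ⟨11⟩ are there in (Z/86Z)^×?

6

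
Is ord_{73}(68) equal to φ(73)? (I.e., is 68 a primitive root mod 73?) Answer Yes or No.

φ(73) = 73 − 1 = 72 = 2^3 · 3^2.
68 is a primitive root mod 73 iff 68^(φ(73)/q) ≢ 1 for every prime q | φ(73), i.e. q ∈ {2, 3}.
68^36 ≡ 72 (mod 73)  [q = 2: ≢ 1 ✓]
68^24 ≡ 8 (mod 73)  [q = 3: ≢ 1 ✓]
All checks pass, so 68 has order 72 and is a primitive root modulo 73.

Yes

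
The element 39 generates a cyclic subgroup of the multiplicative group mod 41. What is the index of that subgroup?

The order of 39 must divide φ(41) = 41 − 1 = 40 = 2^3 · 5.
Divisors of 40: 1, 2, 4, 5, 8, 10, 20, 40.
Compute 39^d (mod 41) for the divisors d until we hit 1:
39^1 ≡ 39 (mod 41)
39^2 ≡ 4 (mod 41)
39^4 ≡ 16 (mod 41)
39^5 ≡ 9 (mod 41)
39^8 ≡ 10 (mod 41)
39^10 ≡ 40 (mod 41)
39^20 ≡ 1 (mod 41) ✓
The order of 39 is 20, so the subgroup it generates has 20 elements.
Index = |(Z/41Z)^×| / |⟨39⟩| = 40 / 20 = 2.

2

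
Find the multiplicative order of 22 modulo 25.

20

The order of 22 must divide φ(25) = φ(5^2) = 5·(5−1) = 20 = 2^2 · 5.
Divisors of 20: 1, 2, 4, 5, 10, 20.
Compute 22^d (mod 25) for the divisors d until we hit 1:
22^1 ≡ 22
22^2 ≡ 9
22^4 ≡ 6
22^5 ≡ 7
22^10 ≡ 24
22^20 ≡ 1
So ord_25(22) = 20.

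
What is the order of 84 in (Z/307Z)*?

Since 84 ∈ (Z/307Z)^×, its order divides φ(307) = 307 − 1 = 306 = 2 · 3^2 · 17.
Divisors of 306: 1, 2, 3, 6, 9, 17, 18, 34, 51, 102, 153, 306.
Compute 84^d (mod 307) for the divisors d until we hit 1:
84^1 ≡ 84
84^2 ≡ 302
84^3 ≡ 194
84^6 ≡ 182
84^9 ≡ 3
84^17 ≡ 33
84^18 ≡ 9
84^34 ≡ 168
84^51 ≡ 18
84^102 ≡ 17
84^153 ≡ 306
84^306 ≡ 1
Therefore the multiplicative order of 84 modulo 307 is 306.

306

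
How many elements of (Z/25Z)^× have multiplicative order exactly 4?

2

φ(25) = φ(5^2) = 5·(5−1) = 20 = 2^2 · 5.
In a cyclic group of order 20, there are φ(d) elements of order d for each divisor d of 20, and zero for non-divisors.
4 = 2^2 divides 20, and φ(4) = 2.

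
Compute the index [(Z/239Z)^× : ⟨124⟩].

By Lagrange's theorem, ord_239(124) divides φ(239) = 239 − 1 = 238 = 2 · 7 · 17.
Divisors of 238: 1, 2, 7, 14, 17, 34, 119, 238.
Compute 124^d (mod 239) for the divisors d until we hit 1:
124^1 ≡ 124
124^2 ≡ 80
124^7 ≡ 40
124^14 ≡ 166
124^17 ≡ 10
124^34 ≡ 100
124^119 ≡ 1
Thus |⟨124⟩| = ord(124) = 119.
The index is φ(239) / ord(124) = 238 / 119 = 2.

2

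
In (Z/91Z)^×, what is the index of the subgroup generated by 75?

12

By Lagrange's theorem, ord_91(75) divides φ(91) = φ(7·13) = (7−1)·(13−1) = 6·12 = 72 = 2^3 · 3^2.
Divisors of 72: 1, 2, 3, 4, 6, 8, 9, 12, 18, 24, 36, 72.
Test each divisor d:
75^1 ≡ 75 (mod 91)
75^2 ≡ 74 (mod 91)
75^3 ≡ 90 (mod 91)
75^4 ≡ 16 (mod 91)
75^6 ≡ 1 (mod 91) ✓
The order of 75 is 6, so the subgroup it generates has 6 elements.
The index is φ(91) / ord(75) = 72 / 6 = 12.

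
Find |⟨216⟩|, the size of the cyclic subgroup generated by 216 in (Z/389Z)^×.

97

The order of 216 must divide φ(389) = 389 − 1 = 388 = 2^2 · 97.
Divisors of 388: 1, 2, 4, 97, 194, 388.
Test each divisor d:
216^1 ≡ 216 (mod 389)
216^2 ≡ 365 (mod 389)
216^4 ≡ 187 (mod 389)
216^97 ≡ 1 (mod 389) ✓
Hence ord(216) = 97.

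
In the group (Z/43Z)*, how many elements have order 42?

12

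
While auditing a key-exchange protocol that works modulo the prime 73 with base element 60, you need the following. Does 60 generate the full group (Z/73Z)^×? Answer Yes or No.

Yes

φ(73) = 73 − 1 = 72 = 2^3 · 3^2.
Test 60^(72/q) mod 73 for each prime factor q of 72:
60^36 ≡ 72 (mod 73)  [q = 2: ≢ 1 ✓]
60^24 ≡ 64 (mod 73)  [q = 3: ≢ 1 ✓]
Every test exponent gives a nontrivial residue, hence 60 generates the full group.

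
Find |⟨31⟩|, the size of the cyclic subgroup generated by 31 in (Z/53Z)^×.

52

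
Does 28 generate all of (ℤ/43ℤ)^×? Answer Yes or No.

φ(43) = 43 − 1 = 42 = 2 · 3 · 7.
It suffices to check that the order of 28 is not a proper divisor of 42: compute 28^(42/q) for q ∈ {2, 3, 7}.
28^21 ≡ 42 (mod 43)  [q = 2: ≢ 1 ✓]
28^14 ≡ 6 (mod 43)  [q = 3: ≢ 1 ✓]
28^6 ≡ 11 (mod 43)  [q = 7: ≢ 1 ✓]
Every test exponent gives a nontrivial residue, hence 28 generates the full group.

Yes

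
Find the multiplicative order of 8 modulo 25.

By Lagrange's theorem, ord_25(8) divides φ(25) = φ(5^2) = 5·(5−1) = 20 = 2^2 · 5.
Divisors of 20: 1, 2, 4, 5, 10, 20.
Check 8^d mod 25 for each divisor in increasing order:
8^1 ≡ 8
8^2 ≡ 14
8^4 ≡ 21
8^5 ≡ 18
8^10 ≡ 24
8^20 ≡ 1
Therefore the multiplicative order of 8 modulo 25 is 20.

20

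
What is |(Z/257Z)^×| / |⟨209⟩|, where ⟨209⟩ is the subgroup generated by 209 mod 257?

1

ord(209) | φ(257) = 257 − 1 = 256 = 2^8.
Divisors of 256: 1, 2, 4, 8, 16, 32, 64, 128, 256.
Test each divisor d:
209^1 ≡ 209
209^2 ≡ 248
209^4 ≡ 81
209^8 ≡ 136
209^16 ≡ 249
209^32 ≡ 64
209^64 ≡ 241
209^128 ≡ 256
209^256 ≡ 1
The order of 209 is 256, so the subgroup it generates has 256 elements.
Index = |(Z/257Z)^×| / |⟨209⟩| = 256 / 256 = 1.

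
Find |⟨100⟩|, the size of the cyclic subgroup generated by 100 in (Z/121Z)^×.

11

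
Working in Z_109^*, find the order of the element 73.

ord(73) | φ(109) = 109 − 1 = 108 = 2^2 · 3^3.
Divisors of 108: 1, 2, 3, 4, 6, 9, 12, 18, 27, 36, 54, 108.
Check 73^d mod 109 for each divisor in increasing order:
73^1 ≡ 73 (mod 109)
73^2 ≡ 97 (mod 109)
73^3 ≡ 105 (mod 109)
73^4 ≡ 35 (mod 109)
73^6 ≡ 16 (mod 109)
73^9 ≡ 45 (mod 109)
73^12 ≡ 38 (mod 109)
73^18 ≡ 63 (mod 109)
73^27 ≡ 1 (mod 109) ✓
So ord_109(73) = 27.

27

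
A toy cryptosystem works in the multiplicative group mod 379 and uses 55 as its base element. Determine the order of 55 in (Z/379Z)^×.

By Lagrange's theorem, ord_379(55) divides φ(379) = 379 − 1 = 378 = 2 · 3^3 · 7.
Divisors of 378: 1, 2, 3, 6, 7, 9, 14, 18, 21, 27, 42, 54, 63, 126, 189, 378.
Test each divisor d:
55^1 ≡ 55 (mod 379)
55^2 ≡ 372 (mod 379)
55^3 ≡ 373 (mod 379)
55^6 ≡ 36 (mod 379)
55^7 ≡ 85 (mod 379)
55^9 ≡ 163 (mod 379)
55^14 ≡ 24 (mod 379)
55^18 ≡ 39 (mod 379)
55^21 ≡ 145 (mod 379)
55^27 ≡ 293 (mod 379)
55^42 ≡ 180 (mod 379)
55^54 ≡ 195 (mod 379)
55^63 ≡ 328 (mod 379)
55^126 ≡ 327 (mod 379)
55^189 ≡ 378 (mod 379)
55^378 ≡ 1 (mod 379) ✓
The smallest such exponent is 378, so the order of 55 is 378.

378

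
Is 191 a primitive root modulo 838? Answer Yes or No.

No

φ(838) = φ(2)·φ(419) = 1·418 = 418 = 2 · 11 · 19.
Test 191^(418/q) mod 838 for each prime factor q of 418:
191^209 ≡ 1 (mod 838)  [q = 2: ≡ 1 ✗]
191^38 ≡ 753 (mod 838)  [q = 11: ≢ 1 ✓]
191^22 ≡ 49 (mod 838)  [q = 19: ≢ 1 ✓]
Since 191^209 ≡ 1, the order of 191 divides 209 < 418, so 191 is not a primitive root.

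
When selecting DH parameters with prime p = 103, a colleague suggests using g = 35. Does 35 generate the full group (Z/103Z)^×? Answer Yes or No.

φ(103) = 103 − 1 = 102 = 2 · 3 · 17.
35 is a primitive root mod 103 iff 35^(φ(103)/q) ≢ 1 for every prime q | φ(103), i.e. q ∈ {2, 3, 17}.
35^51 ≡ 102 (mod 103)  [q = 2: ≢ 1 ✓]
35^34 ≡ 46 (mod 103)  [q = 3: ≢ 1 ✓]
35^6 ≡ 8 (mod 103)  [q = 17: ≢ 1 ✓]
None equal 1, so ord_103(35) = 102: 35 is a primitive root.

Yes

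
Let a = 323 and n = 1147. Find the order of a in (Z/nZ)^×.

30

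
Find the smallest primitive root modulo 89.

3

φ(89) = 89 − 1 = 88 = 2^3 · 11.
Test candidates g = 2, 3, … against the prime factors q ∈ {2, 11} of φ(89): g is a generator iff g^(88/q) ≢ 1 for every such q.
g = 2: 2^44 ≡ 1 — hits 1, so not a primitive root.
g = 3: 3^44 ≡ 88; 3^8 ≡ 64 — none is 1, so 3 is a primitive root.
The smallest primitive root modulo 89 is 3.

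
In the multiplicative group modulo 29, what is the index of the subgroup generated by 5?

2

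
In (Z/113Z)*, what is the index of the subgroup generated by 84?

1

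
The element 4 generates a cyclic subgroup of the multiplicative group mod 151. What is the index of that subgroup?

By Lagrange's theorem, ord_151(4) divides φ(151) = 151 − 1 = 150 = 2 · 3 · 5^2.
Divisors of 150: 1, 2, 3, 5, 6, 10, 15, 25, 30, 50, 75, 150.
Test each divisor d:
4^1 ≡ 4 (mod 151)
4^2 ≡ 16 (mod 151)
4^3 ≡ 64 (mod 151)
4^5 ≡ 118 (mod 151)
4^6 ≡ 19 (mod 151)
4^10 ≡ 32 (mod 151)
4^15 ≡ 1 (mod 151) ✓
Thus |⟨4⟩| = ord(4) = 15.
The index is φ(151) / ord(4) = 150 / 15 = 10.

10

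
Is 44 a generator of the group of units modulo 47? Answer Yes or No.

Yes

φ(47) = 47 − 1 = 46 = 2 · 23.
Test 44^(46/q) mod 47 for each prime factor q of 46:
44^23 ≡ 46 (mod 47)  [q = 2: ≢ 1 ✓]
44^2 ≡ 9 (mod 47)  [q = 23: ≢ 1 ✓]
Every test exponent gives a nontrivial residue, hence 44 generates the full group.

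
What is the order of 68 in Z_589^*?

6

Since 68 ∈ (Z/589Z)^×, its order divides φ(589) = φ(19·31) = (19−1)·(31−1) = 18·30 = 540 = 2^2 · 3^3 · 5.
Divisors of 540: 1, 2, 3, 4, 5, 6, 9, 10, 12, 15, 18, 20, 27, 30, 36, 45, 54, 60, 90, 108, 135, 180, 270, 540.
Check 68^d mod 589 for each divisor in increasing order:
68^1 ≡ 68 (mod 589)
68^2 ≡ 501 (mod 589)
68^3 ≡ 495 (mod 589)
68^4 ≡ 87 (mod 589)
68^5 ≡ 26 (mod 589)
68^6 ≡ 1 (mod 589) ✓
Therefore the multiplicative order of 68 modulo 589 is 6.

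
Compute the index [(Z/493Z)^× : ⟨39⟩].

4

Since 39 ∈ (Z/493Z)^×, its order divides φ(493) = φ(17·29) = (17−1)·(29−1) = 16·28 = 448 = 2^6 · 7.
Divisors of 448: 1, 2, 4, 7, 8, 14, 16, 28, 32, 56, 64, 112, 224, 448.
Evaluate successive powers at the divisors of 448:
39^1 ≡ 39 (mod 493)
39^2 ≡ 42 (mod 493)
39^4 ≡ 285 (mod 493)
39^7 ≡ 452 (mod 493)
39^8 ≡ 373 (mod 493)
39^14 ≡ 202 (mod 493)
39^16 ≡ 103 (mod 493)
39^28 ≡ 378 (mod 493)
39^32 ≡ 256 (mod 493)
39^56 ≡ 407 (mod 493)
39^64 ≡ 460 (mod 493)
39^112 ≡ 1 (mod 493) ✓
The order of 39 is 112, so the subgroup it generates has 112 elements.
The index is φ(493) / ord(39) = 448 / 112 = 4.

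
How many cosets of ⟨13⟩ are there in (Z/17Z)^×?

4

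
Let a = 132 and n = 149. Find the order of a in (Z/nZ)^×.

74

The order of 132 must divide φ(149) = 149 − 1 = 148 = 2^2 · 37.
Divisors of 148: 1, 2, 4, 37, 74, 148.
Test each divisor d:
132^1 ≡ 132 (mod 149)
132^2 ≡ 140 (mod 149)
132^4 ≡ 81 (mod 149)
132^37 ≡ 148 (mod 149)
132^74 ≡ 1 (mod 149) ✓
The smallest such exponent is 74, so the order of 132 is 74.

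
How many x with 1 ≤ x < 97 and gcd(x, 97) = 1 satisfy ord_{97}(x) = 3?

2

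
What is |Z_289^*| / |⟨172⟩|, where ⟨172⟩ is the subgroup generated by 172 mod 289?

2

ord(172) | φ(289) = φ(17^2) = 17·(17−1) = 272 = 2^4 · 17.
Divisors of 272: 1, 2, 4, 8, 16, 17, 34, 68, 136, 272.
Compute 172^d (mod 289) for the divisors d until we hit 1:
172^1 ≡ 172 (mod 289)
172^2 ≡ 106 (mod 289)
172^4 ≡ 254 (mod 289)
172^8 ≡ 69 (mod 289)
172^16 ≡ 137 (mod 289)
172^17 ≡ 155 (mod 289)
172^34 ≡ 38 (mod 289)
172^68 ≡ 288 (mod 289)
172^136 ≡ 1 (mod 289) ✓
So ord_289(172) = 136, hence |⟨172⟩| = 136.
The index is φ(289) / ord(172) = 272 / 136 = 2.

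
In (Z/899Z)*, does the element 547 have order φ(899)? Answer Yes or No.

No

899 = 29 · 31 is a product of two distinct odd primes, so (Z/899Z)^× ≅ (Z/29Z)^× × (Z/31Z)^× is not cyclic.
No primitive root modulo 899 exists; in particular 547 is not one.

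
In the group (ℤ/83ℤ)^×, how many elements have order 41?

40

φ(83) = 83 − 1 = 82 = 2 · 41.
Since (Z/83Z)^× is cyclic of order 82, the number of elements of order d is φ(d) when d | 82 and 0 otherwise.
41 | 82, and φ(41) = 41 − 1 = 40.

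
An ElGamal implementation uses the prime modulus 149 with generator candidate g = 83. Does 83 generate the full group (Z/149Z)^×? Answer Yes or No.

Yes

φ(149) = 149 − 1 = 148 = 2^2 · 37.
Test 83^(148/q) mod 149 for each prime factor q of 148:
83^74 ≡ 148 (mod 149)  [q = 2: ≢ 1 ✓]
83^4 ≡ 33 (mod 149)  [q = 37: ≢ 1 ✓]
All checks pass, so 83 has order 148 and is a primitive root modulo 149.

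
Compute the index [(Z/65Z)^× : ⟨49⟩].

By Lagrange's theorem, ord_65(49) divides φ(65) = φ(5·13) = (5−1)·(13−1) = 4·12 = 48 = 2^4 · 3.
Divisors of 48: 1, 2, 3, 4, 6, 8, 12, 16, 24, 48.
Compute 49^d (mod 65) for the divisors d until we hit 1:
49^1 ≡ 49 (mod 65)
49^2 ≡ 61 (mod 65)
49^3 ≡ 64 (mod 65)
49^4 ≡ 16 (mod 65)
49^6 ≡ 1 (mod 65) ✓
The order of 49 is 6, so the subgroup it generates has 6 elements.
Index = |(Z/65Z)^×| / |⟨49⟩| = 48 / 6 = 8.

8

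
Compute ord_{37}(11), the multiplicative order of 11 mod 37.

6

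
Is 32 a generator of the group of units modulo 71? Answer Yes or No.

φ(71) = 71 − 1 = 70 = 2 · 5 · 7.
32 is a primitive root mod 71 iff 32^(φ(71)/q) ≢ 1 for every prime q | φ(71), i.e. q ∈ {2, 5, 7}.
32^35 ≡ 1 (mod 71)  [q = 2: ≡ 1 ✗]
32^14 ≡ 1 (mod 71)  [q = 5: ≡ 1 ✗]
32^10 ≡ 37 (mod 71)  [q = 7: ≢ 1 ✓]
The check at q = 2 fails, so 32 generates a proper subgroup.

No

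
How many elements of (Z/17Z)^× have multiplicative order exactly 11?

φ(17) = 17 − 1 = 16 = 2^4.
Since (Z/17Z)^× is cyclic of order 16, the number of elements of order d is φ(d) when d | 16 and 0 otherwise.
Since 11 ∤ 16, the count is 0.

0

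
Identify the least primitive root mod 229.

6

φ(229) = 229 − 1 = 228 = 2^2 · 3 · 19.
g is a primitive root iff g^(228/q) ≢ 1 (mod 229) for each prime q ∈ {2, 3, 19}.
g = 2: 2^114 ≡ 228; 2^76 ≡ 1 — hits 1, so not a primitive root.
g = 3: 3^114 ≡ 1 — hits 1, so not a primitive root.
g = 4: 4^114 ≡ 1 — hits 1, so not a primitive root.
g = 5: 5^114 ≡ 1 — hits 1, so not a primitive root.
g = 6: 6^114 ≡ 228; 6^76 ≡ 134; 6^12 ≡ 165 — none is 1, so 6 is a primitive root.
Hence the least primitive root of 229 is 6.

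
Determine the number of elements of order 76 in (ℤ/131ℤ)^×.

0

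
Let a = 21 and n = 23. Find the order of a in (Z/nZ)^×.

Since 21 ∈ (Z/23Z)^×, its order divides φ(23) = 23 − 1 = 22 = 2 · 11.
Divisors of 22: 1, 2, 11, 22.
Test each divisor d:
21^1 ≡ 21 (mod 23)
21^2 ≡ 4 (mod 23)
21^11 ≡ 22 (mod 23)
21^22 ≡ 1 (mod 23) ✓
Hence ord(21) = 22.

22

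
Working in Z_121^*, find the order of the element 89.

11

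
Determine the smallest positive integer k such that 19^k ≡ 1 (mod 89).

Since 19 ∈ (Z/89Z)^×, its order divides φ(89) = 89 − 1 = 88 = 2^3 · 11.
Divisors of 88: 1, 2, 4, 8, 11, 22, 44, 88.
Check 19^d mod 89 for each divisor in increasing order:
19^1 ≡ 19 (mod 89)
19^2 ≡ 5 (mod 89)
19^4 ≡ 25 (mod 89)
19^8 ≡ 2 (mod 89)
19^11 ≡ 12 (mod 89)
19^22 ≡ 55 (mod 89)
19^44 ≡ 88 (mod 89)
19^88 ≡ 1 (mod 89) ✓
Therefore the multiplicative order of 19 modulo 89 is 88.

88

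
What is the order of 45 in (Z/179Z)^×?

89

ord(45) | φ(179) = 179 − 1 = 178 = 2 · 89.
Divisors of 178: 1, 2, 89, 178.
Check 45^d mod 179 for each divisor in increasing order:
45^1 ≡ 45 (mod 179)
45^2 ≡ 56 (mod 179)
45^89 ≡ 1 (mod 179) ✓
Hence ord(45) = 89.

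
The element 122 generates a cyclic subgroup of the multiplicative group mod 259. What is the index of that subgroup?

36

Since 122 ∈ (Z/259Z)^×, its order divides φ(259) = φ(7·37) = (7−1)·(37−1) = 6·36 = 216 = 2^3 · 3^3.
Divisors of 216: 1, 2, 3, 4, 6, 8, 9, 12, 18, 24, 27, 36, 54, 72, 108, 216.
Evaluate successive powers at the divisors of 216:
122^1 ≡ 122
122^2 ≡ 121
122^3 ≡ 258
122^4 ≡ 137
122^6 ≡ 1
So ord_259(122) = 6, hence |⟨122⟩| = 6.
Index = |(Z/259Z)^×| / |⟨122⟩| = 216 / 6 = 36.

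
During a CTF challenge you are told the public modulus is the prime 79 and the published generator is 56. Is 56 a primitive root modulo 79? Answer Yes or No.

φ(79) = 79 − 1 = 78 = 2 · 3 · 13.
56 is a primitive root mod 79 iff 56^(φ(79)/q) ≢ 1 for every prime q | φ(79), i.e. q ∈ {2, 3, 13}.
56^39 ≡ 78 (mod 79)  [q = 2: ≢ 1 ✓]
56^26 ≡ 55 (mod 79)  [q = 3: ≢ 1 ✓]
56^6 ≡ 1 (mod 79)  [q = 13: ≡ 1 ✗]
The check at q = 13 fails, so 56 generates a proper subgroup.

No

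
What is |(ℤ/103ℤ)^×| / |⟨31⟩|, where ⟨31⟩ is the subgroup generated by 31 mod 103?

3

The order of 31 must divide φ(103) = 103 − 1 = 102 = 2 · 3 · 17.
Divisors of 102: 1, 2, 3, 6, 17, 34, 51, 102.
Test each divisor d:
31^1 ≡ 31 (mod 103)
31^2 ≡ 34 (mod 103)
31^3 ≡ 24 (mod 103)
31^6 ≡ 61 (mod 103)
31^17 ≡ 102 (mod 103)
31^34 ≡ 1 (mod 103) ✓
Thus |⟨31⟩| = ord(31) = 34.
Index = |(Z/103Z)^×| / |⟨31⟩| = 102 / 34 = 3.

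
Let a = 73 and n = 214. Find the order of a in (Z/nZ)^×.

ord(73) | φ(214) = φ(2)·φ(107) = 1·106 = 106 = 2 · 53.
Divisors of 106: 1, 2, 53, 106.
Test each divisor d:
73^1 ≡ 73
73^2 ≡ 193
73^53 ≡ 213
73^106 ≡ 1
Therefore the multiplicative order of 73 modulo 214 is 106.

106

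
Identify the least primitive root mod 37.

2

φ(37) = 37 − 1 = 36 = 2^2 · 3^2.
Test candidates g = 2, 3, … against the prime factors q ∈ {2, 3} of φ(37): g is a generator iff g^(36/q) ≢ 1 for every such q.
g = 2: 2^18 ≡ 36; 2^12 ≡ 26 — none is 1, so 2 is a primitive root.
Hence the least primitive root of 37 is 2.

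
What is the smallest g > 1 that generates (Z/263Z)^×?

5

φ(263) = 263 − 1 = 262 = 2 · 131.
Test candidates g = 2, 3, … against the prime factors q ∈ {2, 131} of φ(263): g is a generator iff g^(262/q) ≢ 1 for every such q.
g = 2: 2^131 ≡ 1 — hits 1, so not a primitive root.
g = 3: 3^131 ≡ 1 — hits 1, so not a primitive root.
g = 4: 4^131 ≡ 1 — hits 1, so not a primitive root.
g = 5: 5^131 ≡ 262; 5^2 ≡ 25 — none is 1, so 5 is a primitive root.
Hence the least primitive root of 263 is 5.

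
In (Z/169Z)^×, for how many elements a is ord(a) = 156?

48

φ(169) = φ(13^2) = 13·(13−1) = 156 = 2^2 · 3 · 13.
In a cyclic group of order 156, there are φ(d) elements of order d for each divisor d of 156, and zero for non-divisors.
156 = 2^2 · 3 · 13 divides 156, and φ(156) = 48.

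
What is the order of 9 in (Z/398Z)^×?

99

By Lagrange's theorem, ord_398(9) divides φ(398) = φ(2)·φ(199) = 1·198 = 198 = 2 · 3^2 · 11.
Divisors of 198: 1, 2, 3, 6, 9, 11, 18, 22, 33, 66, 99, 198.
Test each divisor d:
9^1 ≡ 9 (mod 398)
9^2 ≡ 81 (mod 398)
9^3 ≡ 331 (mod 398)
9^6 ≡ 111 (mod 398)
9^9 ≡ 125 (mod 398)
9^11 ≡ 175 (mod 398)
9^18 ≡ 103 (mod 398)
9^22 ≡ 377 (mod 398)
9^33 ≡ 305 (mod 398)
9^66 ≡ 291 (mod 398)
9^99 ≡ 1 (mod 398) ✓
Therefore the multiplicative order of 9 modulo 398 is 99.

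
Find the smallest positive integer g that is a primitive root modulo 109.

φ(109) = 109 − 1 = 108 = 2^2 · 3^3.
Test candidates g = 2, 3, … against the prime factors q ∈ {2, 3} of φ(109): g is a generator iff g^(108/q) ≢ 1 for every such q.
g = 2: 2^54 ≡ 108; 2^36 ≡ 1 — hits 1, so not a primitive root.
g = 3: 3^54 ≡ 1 — hits 1, so not a primitive root.
g = 4: 4^54 ≡ 1 — hits 1, so not a primitive root.
g = 5: 5^54 ≡ 1 — hits 1, so not a primitive root.
g = 6: 6^54 ≡ 108; 6^36 ≡ 63 — none is 1, so 6 is a primitive root.
So 6 is the smallest generator of (Z/109Z)^×.

6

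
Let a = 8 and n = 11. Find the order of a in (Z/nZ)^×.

10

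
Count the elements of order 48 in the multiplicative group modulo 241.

16

φ(241) = 241 − 1 = 240 = 2^4 · 3 · 5.
(Z/241Z)^× is cyclic (|G| = 240); a cyclic group of order m has exactly φ(d) elements of each order d | m, and none otherwise.
48 = 2^4 · 3 divides 240, and φ(48) = 16.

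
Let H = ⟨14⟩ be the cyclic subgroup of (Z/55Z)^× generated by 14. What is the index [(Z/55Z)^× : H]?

The order of 14 must divide φ(55) = φ(5·11) = (5−1)·(11−1) = 4·10 = 40 = 2^3 · 5.
Divisors of 40: 1, 2, 4, 5, 8, 10, 20, 40.
Compute 14^d (mod 55) for the divisors d until we hit 1:
14^1 ≡ 14
14^2 ≡ 31
14^4 ≡ 26
14^5 ≡ 34
14^8 ≡ 16
14^10 ≡ 1
The order of 14 is 10, so the subgroup it generates has 10 elements.
The index is φ(55) / ord(14) = 40 / 10 = 4.

4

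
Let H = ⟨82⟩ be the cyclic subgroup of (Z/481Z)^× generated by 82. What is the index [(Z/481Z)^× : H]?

36

ord(82) | φ(481) = φ(13·37) = (13−1)·(37−1) = 12·36 = 432 = 2^4 · 3^3.
Divisors of 432: 1, 2, 3, 4, 6, 8, 9, 12, 16, 18, 24, 27, 36, 48, 54, 72, 108, 144, 216, 432.
Evaluate successive powers at the divisors of 432:
82^1 ≡ 82 (mod 481)
82^2 ≡ 471 (mod 481)
82^3 ≡ 142 (mod 481)
82^4 ≡ 100 (mod 481)
82^6 ≡ 443 (mod 481)
82^8 ≡ 380 (mod 481)
82^9 ≡ 376 (mod 481)
82^12 ≡ 1 (mod 481) ✓
The order of 82 is 12, so the subgroup it generates has 12 elements.
The index is φ(481) / ord(82) = 432 / 12 = 36.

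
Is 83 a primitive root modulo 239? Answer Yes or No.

φ(239) = 239 − 1 = 238 = 2 · 7 · 17.
An element g generates (Z/239Z)^× iff g^(238/q) ≢ 1 (mod 239) for each prime q ∈ {2, 7, 17}.
83^119 ≡ 1 (mod 239)  [q = 2: ≡ 1 ✗]
83^34 ≡ 44 (mod 239)  [q = 7: ≢ 1 ✓]
83^14 ≡ 71 (mod 239)  [q = 17: ≢ 1 ✓]
83^119 ≡ 1 shows ord(83) | 119, strictly less than φ(239); not a primitive root.

No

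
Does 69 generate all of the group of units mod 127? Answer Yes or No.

No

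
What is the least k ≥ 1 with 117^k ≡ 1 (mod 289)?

ord(117) | φ(289) = φ(17^2) = 17·(17−1) = 272 = 2^4 · 17.
Divisors of 272: 1, 2, 4, 8, 16, 17, 34, 68, 136, 272.
Compute 117^d (mod 289) for the divisors d until we hit 1:
117^1 ≡ 117
117^2 ≡ 106
117^4 ≡ 254
117^8 ≡ 69
117^16 ≡ 137
117^17 ≡ 134
117^34 ≡ 38
117^68 ≡ 288
117^136 ≡ 1
The smallest such exponent is 136, so the order of 117 is 136.

136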